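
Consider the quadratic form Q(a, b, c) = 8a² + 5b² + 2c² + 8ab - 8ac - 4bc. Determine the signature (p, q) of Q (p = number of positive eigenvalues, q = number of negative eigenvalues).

The associated matrix is A = [[8, 4, -4], [4, 5, -2], [-4, -2, 2]].
Row-reducing A symmetrically gives the diagonal entries 8, 3, 0.
So there are 2 positive, 1 zero pivots.

(2, 0)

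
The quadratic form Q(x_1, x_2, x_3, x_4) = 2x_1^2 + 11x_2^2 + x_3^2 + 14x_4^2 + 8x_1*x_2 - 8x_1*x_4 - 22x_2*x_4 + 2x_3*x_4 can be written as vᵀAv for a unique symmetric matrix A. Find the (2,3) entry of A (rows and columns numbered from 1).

The coefficient of x_2·x_3 in Q is 0. For a symmetric A this equals A[2,3] + A[3,2] = 2·A[2,3].
So A[2,3] = 0/2 = 0.

0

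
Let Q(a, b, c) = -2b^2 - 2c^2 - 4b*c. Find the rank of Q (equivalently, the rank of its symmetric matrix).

1

The symmetric matrix is A = [[0, 0, 0], [0, -2, -2], [0, -2, -2]].
Congruent diagonalization of A (simultaneous row and column reduction) yields pivots 0, -2, 0.
So there are 1 negative, 2 zero pivots.
The rank is the number of nonzero pivots: 1.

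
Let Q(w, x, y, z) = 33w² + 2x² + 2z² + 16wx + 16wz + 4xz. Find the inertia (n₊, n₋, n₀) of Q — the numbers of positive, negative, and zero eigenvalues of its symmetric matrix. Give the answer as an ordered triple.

The associated matrix is A = [[33, 8, 0, 8], [8, 2, 0, 2], [0, 0, 0, 0], [8, 2, 0, 2]].
Symmetric row and column elimination reduces A to a congruent diagonal form with pivots 33, 2/33, 0, 0.
That gives 2 positive, 2 zero pivots.

(2, 0, 2)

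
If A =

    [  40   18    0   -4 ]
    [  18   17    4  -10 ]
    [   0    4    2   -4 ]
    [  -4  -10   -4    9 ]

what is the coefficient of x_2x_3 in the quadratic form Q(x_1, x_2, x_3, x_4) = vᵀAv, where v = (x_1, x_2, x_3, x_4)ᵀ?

8

The coefficient of x_2x_3 is A[2,3] + A[3,2] = 2·4 = 8.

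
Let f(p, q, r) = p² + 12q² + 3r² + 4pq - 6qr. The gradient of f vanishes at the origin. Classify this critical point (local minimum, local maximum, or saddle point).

local minimum

The Hessian at the origin is H = [[2, 4, 0], [4, 24, -6], [0, -6, 6]].
Congruent diagonalization of H (simultaneous row and column reduction) yields pivots 2, 16, 15/4.
That gives 3 positive pivots.
H is positive definite, so the origin is a strict local minimum.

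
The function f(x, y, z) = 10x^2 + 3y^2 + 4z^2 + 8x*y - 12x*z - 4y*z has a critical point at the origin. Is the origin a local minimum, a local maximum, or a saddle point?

The Hessian at the origin is H = [[20, 8, -12], [8, 6, -4], [-12, -4, 8]].
An LDLᵀ factorisation of H has diagonal entries 20, 14/5, 4/7.
So there are 3 positive pivots.
H is positive definite, so the origin is a strict local minimum.

local minimum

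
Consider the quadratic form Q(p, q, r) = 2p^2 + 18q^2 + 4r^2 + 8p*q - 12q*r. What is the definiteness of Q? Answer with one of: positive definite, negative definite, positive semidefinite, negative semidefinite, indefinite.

The symmetric matrix of Q is A = [[2, 4, 0], [4, 18, -6], [0, -6, 4]].
Leading principal minors: Δ_1 = 2, Δ_2 = 20, Δ_3 = 8.
All leading principal minors are positive, so by Sylvester's criterion Q is positive definite.

positive definite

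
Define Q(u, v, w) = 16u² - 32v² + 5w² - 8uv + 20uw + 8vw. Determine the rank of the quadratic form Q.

3

The associated matrix is A = [[16, -4, 10], [-4, -32, 4], [10, 4, 5]].
Row-reducing A symmetrically gives the diagonal entries 16, -33, 1/33.
That gives 2 positive, 1 negative pivots.
The rank is the number of nonzero pivots: 3.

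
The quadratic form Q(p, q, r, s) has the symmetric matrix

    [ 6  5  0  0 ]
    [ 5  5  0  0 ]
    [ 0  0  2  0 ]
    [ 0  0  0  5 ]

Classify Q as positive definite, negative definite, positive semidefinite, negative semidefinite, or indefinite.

positive definite

An LDLᵀ factorisation of A has diagonal entries 6, 5/6, 2, 5.
Counting signs: 4 positive.
Hence Q is positive definite.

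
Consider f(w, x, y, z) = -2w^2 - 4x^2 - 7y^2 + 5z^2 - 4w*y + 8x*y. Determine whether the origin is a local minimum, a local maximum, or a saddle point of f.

The Hessian at the origin is H = [[-4, 0, -4, 0], [0, -8, 8, 0], [-4, 8, -14, 0], [0, 0, 0, 10]].
Row-reducing H symmetrically gives the diagonal entries -4, -8, -2, 10.
That gives 1 positive, 3 negative pivots.
H is indefinite, so the origin is a saddle point.

saddle point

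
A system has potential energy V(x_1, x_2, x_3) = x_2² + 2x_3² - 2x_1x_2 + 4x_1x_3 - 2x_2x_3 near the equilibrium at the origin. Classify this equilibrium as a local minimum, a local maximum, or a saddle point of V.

The Hessian at the origin is H = [[0, -2, 4], [-2, 2, -2], [4, -2, 4]].
H is indefinite, so the origin is a saddle point.

saddle point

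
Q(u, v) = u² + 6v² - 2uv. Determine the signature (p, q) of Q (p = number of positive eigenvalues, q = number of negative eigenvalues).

The associated matrix is A = [[1, -1], [-1, 6]].
Row-reducing A symmetrically gives the diagonal entries 1, 5.
That gives 2 positive pivots.

(2, 0)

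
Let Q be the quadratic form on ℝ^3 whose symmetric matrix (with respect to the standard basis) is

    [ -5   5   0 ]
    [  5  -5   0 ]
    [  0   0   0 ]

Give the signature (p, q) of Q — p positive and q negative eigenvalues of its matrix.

Congruent diagonalization of A (simultaneous row and column reduction) yields pivots -5, 0, 0.
Counting signs: 1 negative, 2 zero.

(0, 1)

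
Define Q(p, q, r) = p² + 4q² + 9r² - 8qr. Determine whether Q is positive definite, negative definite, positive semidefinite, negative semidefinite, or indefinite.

positive definite

The symmetric matrix of Q is A = [[1, 0, 0], [0, 4, -4], [0, -4, 9]].
Leading principal minors: Δ_1 = 1, Δ_2 = 4, Δ_3 = 20.
All leading principal minors are positive, so by Sylvester's criterion Q is positive definite.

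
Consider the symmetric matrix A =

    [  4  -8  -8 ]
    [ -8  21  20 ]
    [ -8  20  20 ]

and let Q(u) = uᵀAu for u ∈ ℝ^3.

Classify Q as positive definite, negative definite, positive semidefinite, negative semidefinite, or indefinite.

Symmetric row and column elimination reduces A to a congruent diagonal form with pivots 4, 5, 4/5.
That gives 3 positive pivots.
Hence Q is positive definite.

positive definite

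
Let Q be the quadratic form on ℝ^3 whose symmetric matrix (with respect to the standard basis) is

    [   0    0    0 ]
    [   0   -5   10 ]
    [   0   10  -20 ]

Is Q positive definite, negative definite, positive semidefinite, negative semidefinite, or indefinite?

Congruent diagonalization of A (simultaneous row and column reduction) yields pivots 0, -5, 0.
Counting signs: 1 negative, 2 zero.
Hence Q is negative semidefinite.

negative semidefinite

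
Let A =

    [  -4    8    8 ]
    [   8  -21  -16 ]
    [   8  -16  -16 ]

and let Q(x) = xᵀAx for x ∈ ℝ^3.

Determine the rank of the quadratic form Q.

2

Congruent diagonalization of A (simultaneous row and column reduction) yields pivots -4, -5, 0.
Counting signs: 2 negative, 1 zero.
The rank is the number of nonzero pivots: 2.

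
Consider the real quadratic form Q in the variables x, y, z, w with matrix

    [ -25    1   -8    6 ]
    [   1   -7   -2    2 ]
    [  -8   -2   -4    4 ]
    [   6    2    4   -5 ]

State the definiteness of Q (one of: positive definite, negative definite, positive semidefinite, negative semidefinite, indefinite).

negative definite

Leading principal minors: Δ_1 = -25, Δ_2 = 174, Δ_3 = -116, Δ_4 = 20.
The signs alternate starting with Δ_1 < 0, so by Sylvester's criterion Q is negative definite.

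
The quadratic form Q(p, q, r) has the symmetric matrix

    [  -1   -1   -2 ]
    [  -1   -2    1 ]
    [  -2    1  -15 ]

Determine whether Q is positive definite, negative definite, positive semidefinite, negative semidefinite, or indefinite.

Leading principal minors: Δ_1 = -1, Δ_2 = 1, Δ_3 = -2.
The signs alternate starting with Δ_1 < 0, so by Sylvester's criterion Q is negative definite.

negative definite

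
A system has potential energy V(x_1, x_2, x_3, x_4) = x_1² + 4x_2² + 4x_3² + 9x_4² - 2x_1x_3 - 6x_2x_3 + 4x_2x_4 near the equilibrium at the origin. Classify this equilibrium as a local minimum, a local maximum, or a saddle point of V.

local minimum

The Hessian at the origin is H = [[2, 0, -2, 0], [0, 8, -6, 4], [-2, -6, 8, 0], [0, 4, 0, 18]].
An LDLᵀ factorisation of H has diagonal entries 2, 8, 3/2, 10.
That gives 4 positive pivots.
H is positive definite, so the origin is a strict local minimum.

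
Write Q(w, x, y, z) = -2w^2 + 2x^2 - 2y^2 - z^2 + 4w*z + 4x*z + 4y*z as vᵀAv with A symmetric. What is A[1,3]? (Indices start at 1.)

0

The coefficient of w·y in Q is 0. For a symmetric A this equals A[1,3] + A[3,1] = 2·A[1,3].
So A[1,3] = 0/2 = 0.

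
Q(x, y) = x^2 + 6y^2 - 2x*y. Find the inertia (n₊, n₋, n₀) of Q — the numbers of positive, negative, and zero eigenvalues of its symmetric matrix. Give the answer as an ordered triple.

(2, 0, 0)

Write A = [[1, -1], [-1, 6]].
Applying the same elementary operations to the rows and columns of A produces a congruent diagonal matrix with entries 1, 5.
Counting signs: 2 positive.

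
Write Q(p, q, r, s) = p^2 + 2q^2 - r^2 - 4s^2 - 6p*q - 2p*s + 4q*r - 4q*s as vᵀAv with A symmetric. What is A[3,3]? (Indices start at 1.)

-1

The coefficient of r^2 in Q is -1, and that is exactly A[3,3].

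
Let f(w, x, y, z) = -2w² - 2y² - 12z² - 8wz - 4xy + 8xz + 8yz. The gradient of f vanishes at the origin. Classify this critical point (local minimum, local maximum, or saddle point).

The Hessian at the origin is H = [[-4, 0, 0, -8], [0, 0, -4, 8], [0, -4, -4, 8], [-8, 8, 8, -24]].
H is indefinite, so the origin is a saddle point.

saddle point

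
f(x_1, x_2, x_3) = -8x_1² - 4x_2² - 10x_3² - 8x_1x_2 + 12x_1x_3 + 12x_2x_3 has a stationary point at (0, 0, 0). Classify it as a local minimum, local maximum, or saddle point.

local maximum

The Hessian at the origin is H = [[-16, -8, 12], [-8, -8, 12], [12, 12, -20]].
Applying the same elementary operations to the rows and columns of H produces a congruent diagonal matrix with entries -16, -4, -2.
That gives 3 negative pivots.
H is negative definite, so the origin is a strict local maximum.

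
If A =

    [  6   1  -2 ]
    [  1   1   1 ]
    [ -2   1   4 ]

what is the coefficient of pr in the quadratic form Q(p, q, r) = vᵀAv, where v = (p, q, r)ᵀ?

-4

The coefficient of pr is A[1,3] + A[3,1] = 2·(-2) = -4.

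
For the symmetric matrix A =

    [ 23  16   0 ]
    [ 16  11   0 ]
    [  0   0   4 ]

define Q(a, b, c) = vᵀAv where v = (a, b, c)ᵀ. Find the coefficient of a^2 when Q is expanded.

The coefficient of a^2 is the diagonal entry A[1,1] = 23.

23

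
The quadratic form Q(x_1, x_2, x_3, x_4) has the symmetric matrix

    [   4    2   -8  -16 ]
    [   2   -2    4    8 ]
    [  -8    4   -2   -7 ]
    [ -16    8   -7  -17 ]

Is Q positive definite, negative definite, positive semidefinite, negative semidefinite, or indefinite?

indefinite

Congruent diagonalization of A (simultaneous row and column reduction) yields pivots 4, -3, 10/3, 3/10.
So there are 3 positive, 1 negative pivots.
Hence Q is indefinite.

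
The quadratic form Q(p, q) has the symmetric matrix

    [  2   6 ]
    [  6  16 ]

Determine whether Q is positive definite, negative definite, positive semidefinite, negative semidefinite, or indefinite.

For the 2×2 matrix [[2, 6], [6, 16]]: det = 2·16 − (6)² = -4, trace = 18.
det < 0 so the eigenvalues have opposite signs; the form is indefinite.

indefinite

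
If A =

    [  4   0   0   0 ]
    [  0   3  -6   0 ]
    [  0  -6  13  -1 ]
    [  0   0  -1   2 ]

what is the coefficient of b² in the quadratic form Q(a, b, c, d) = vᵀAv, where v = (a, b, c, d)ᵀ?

3

The coefficient of b² is the diagonal entry A[2,2] = 3.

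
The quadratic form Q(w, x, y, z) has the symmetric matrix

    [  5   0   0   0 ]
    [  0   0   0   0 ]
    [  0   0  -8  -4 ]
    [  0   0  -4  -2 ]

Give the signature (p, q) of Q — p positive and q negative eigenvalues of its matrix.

Congruent diagonalization of A (simultaneous row and column reduction) yields pivots 5, 0, -8, 0.
So there are 1 positive, 1 negative, 2 zero pivots.

(1, 1)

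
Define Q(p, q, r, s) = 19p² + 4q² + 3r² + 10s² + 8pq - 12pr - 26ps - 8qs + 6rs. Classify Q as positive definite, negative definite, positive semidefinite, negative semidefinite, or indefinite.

The symmetric matrix is A = [[19, 4, -6, -13], [4, 4, 0, -4], [-6, 0, 3, 3], [-13, -4, 3, 10]].
Applying the same elementary operations to the rows and columns of A produces a congruent diagonal matrix with entries 19, 60/19, 3/5, 0.
So there are 3 positive, 1 zero pivots.
Hence Q is positive semidefinite.

positive semidefinite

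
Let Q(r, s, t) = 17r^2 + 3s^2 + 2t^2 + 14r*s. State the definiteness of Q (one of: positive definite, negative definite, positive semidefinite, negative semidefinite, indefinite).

positive definite

Write A = [[17, 7, 0], [7, 3, 0], [0, 0, 2]].
An LDLᵀ factorisation of A has diagonal entries 17, 2/17, 2.
That gives 3 positive pivots.
Hence Q is positive definite.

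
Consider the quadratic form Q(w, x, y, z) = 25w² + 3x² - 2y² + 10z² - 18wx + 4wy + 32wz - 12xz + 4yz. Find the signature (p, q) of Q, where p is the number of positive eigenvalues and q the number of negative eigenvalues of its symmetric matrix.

(1, 1)

The associated matrix is A = [[25, -9, 2, 16], [-9, 3, 0, -6], [2, 0, -2, 2], [16, -6, 2, 10]].
Congruent diagonalization of A (simultaneous row and column reduction) yields pivots 25, -6/25, 0, 0.
So there are 1 positive, 1 negative, 2 zero pivots.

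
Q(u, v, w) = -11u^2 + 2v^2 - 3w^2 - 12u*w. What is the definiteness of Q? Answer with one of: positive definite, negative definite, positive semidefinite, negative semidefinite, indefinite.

The associated matrix is A = [[-11, 0, -6], [0, 2, 0], [-6, 0, -3]].
Applying the same elementary operations to the rows and columns of A produces a congruent diagonal matrix with entries -11, 2, 3/11.
So there are 2 positive, 1 negative pivots.
Hence Q is indefinite.

indefinite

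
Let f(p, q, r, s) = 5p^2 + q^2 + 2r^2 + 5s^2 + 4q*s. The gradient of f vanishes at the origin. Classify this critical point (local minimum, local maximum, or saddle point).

The Hessian at the origin is H = [[10, 0, 0, 0], [0, 2, 0, 4], [0, 0, 4, 0], [0, 4, 0, 10]].
Congruent diagonalization of H (simultaneous row and column reduction) yields pivots 10, 2, 4, 2.
That gives 4 positive pivots.
H is positive definite, so the origin is a strict local minimum.

local minimum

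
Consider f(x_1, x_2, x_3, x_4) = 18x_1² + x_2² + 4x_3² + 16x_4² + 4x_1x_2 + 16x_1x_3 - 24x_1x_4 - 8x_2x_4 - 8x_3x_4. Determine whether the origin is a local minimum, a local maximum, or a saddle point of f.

saddle point

The Hessian at the origin is H = [[36, 4, 16, -24], [4, 2, 0, -8], [16, 0, 8, -8], [-24, -8, -8, 32]].
Applying the same elementary operations to the rows and columns of H produces a congruent diagonal matrix with entries 36, 14/9, -8/7, 8.
That gives 3 positive, 1 negative pivots.
H is indefinite, so the origin is a saddle point.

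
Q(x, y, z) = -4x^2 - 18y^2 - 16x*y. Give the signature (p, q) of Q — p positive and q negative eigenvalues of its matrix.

The associated matrix is A = [[-4, -8, 0], [-8, -18, 0], [0, 0, 0]].
Congruent diagonalization of A (simultaneous row and column reduction) yields pivots -4, -2, 0.
So there are 2 negative, 1 zero pivots.

(0, 2)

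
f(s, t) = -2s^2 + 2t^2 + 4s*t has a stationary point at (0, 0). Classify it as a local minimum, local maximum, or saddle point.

saddle point

The Hessian at the origin is H = [[-4, 4], [4, 4]].
det H = -4·4 − (4)² = -32 < 0, so H is indefinite.
Therefore the origin is a saddle point.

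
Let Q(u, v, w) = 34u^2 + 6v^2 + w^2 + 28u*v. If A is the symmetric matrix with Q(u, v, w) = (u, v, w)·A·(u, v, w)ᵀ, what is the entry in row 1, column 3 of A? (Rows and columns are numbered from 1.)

The coefficient of u·w in Q is 0. For a symmetric A this equals A[1,3] + A[3,1] = 2·A[1,3].
So A[1,3] = 0/2 = 0.

0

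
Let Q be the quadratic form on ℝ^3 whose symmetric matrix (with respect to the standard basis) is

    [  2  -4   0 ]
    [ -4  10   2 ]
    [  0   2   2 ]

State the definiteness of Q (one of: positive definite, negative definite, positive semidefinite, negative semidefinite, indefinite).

positive semidefinite

Symmetric row and column elimination reduces A to a congruent diagonal form with pivots 2, 2, 0.
Counting signs: 2 positive, 1 zero.
Hence Q is positive semidefinite.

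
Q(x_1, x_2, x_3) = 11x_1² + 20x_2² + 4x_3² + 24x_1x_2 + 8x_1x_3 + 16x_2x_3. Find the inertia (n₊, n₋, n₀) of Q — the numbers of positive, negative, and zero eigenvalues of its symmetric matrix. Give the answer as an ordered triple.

(3, 0, 0)

Write A = [[11, 12, 4], [12, 20, 8], [4, 8, 4]].
Applying the same elementary operations to the rows and columns of A produces a congruent diagonal matrix with entries 11, 76/11, 12/19.
Counting signs: 3 positive.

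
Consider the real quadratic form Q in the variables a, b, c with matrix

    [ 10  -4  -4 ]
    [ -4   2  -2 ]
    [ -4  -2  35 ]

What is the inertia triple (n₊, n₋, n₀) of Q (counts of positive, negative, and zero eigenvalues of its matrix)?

(3, 0, 0)

An LDLᵀ factorisation of A has diagonal entries 10, 2/5, 1.
Counting signs: 3 positive.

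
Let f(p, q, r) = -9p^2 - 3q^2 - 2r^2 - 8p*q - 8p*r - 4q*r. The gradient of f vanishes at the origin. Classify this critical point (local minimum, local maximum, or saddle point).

The Hessian at the origin is H = [[-18, -8, -8], [-8, -6, -4], [-8, -4, -4]].
Row-reducing H symmetrically gives the diagonal entries -18, -22/9, -4/11.
So there are 3 negative pivots.
H is negative definite, so the origin is a strict local maximum.

local maximum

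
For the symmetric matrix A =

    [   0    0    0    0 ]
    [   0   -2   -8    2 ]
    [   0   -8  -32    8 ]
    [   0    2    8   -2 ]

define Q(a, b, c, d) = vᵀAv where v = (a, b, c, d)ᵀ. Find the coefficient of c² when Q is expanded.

The coefficient of c² is the diagonal entry A[3,3] = -32.

-32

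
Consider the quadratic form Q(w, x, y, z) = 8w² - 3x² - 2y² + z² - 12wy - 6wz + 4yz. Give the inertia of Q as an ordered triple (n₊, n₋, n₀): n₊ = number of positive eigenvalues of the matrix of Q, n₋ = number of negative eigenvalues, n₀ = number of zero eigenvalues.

(1, 3, 0)

Write A = [[8, 0, -6, -3], [0, -3, 0, 0], [-6, 0, -2, 2], [-3, 0, 2, 1]].
Symmetric row and column elimination reduces A to a congruent diagonal form with pivots 8, -3, -13/2, -3/26.
Counting signs: 1 positive, 3 negative.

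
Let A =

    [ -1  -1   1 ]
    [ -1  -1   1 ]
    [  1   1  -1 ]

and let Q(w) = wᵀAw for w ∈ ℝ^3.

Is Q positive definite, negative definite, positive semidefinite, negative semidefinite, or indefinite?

Applying the same elementary operations to the rows and columns of A produces a congruent diagonal matrix with entries -1, 0, 0.
That gives 1 negative, 2 zero pivots.
Hence Q is negative semidefinite.

negative semidefinite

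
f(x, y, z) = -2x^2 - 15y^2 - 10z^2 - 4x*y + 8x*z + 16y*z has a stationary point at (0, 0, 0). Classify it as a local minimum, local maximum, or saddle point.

local maximum

The Hessian at the origin is H = [[-4, -4, 8], [-4, -30, 16], [8, 16, -20]].
Symmetric row and column elimination reduces H to a congruent diagonal form with pivots -4, -26, -20/13.
That gives 3 negative pivots.
H is negative definite, so the origin is a strict local maximum.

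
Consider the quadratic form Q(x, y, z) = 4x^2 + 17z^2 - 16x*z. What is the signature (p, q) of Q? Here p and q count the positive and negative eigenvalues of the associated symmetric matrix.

(2, 0)

The associated matrix is A = [[4, 0, -8], [0, 0, 0], [-8, 0, 17]].
Symmetric row and column elimination reduces A to a congruent diagonal form with pivots 4, 0, 1.
Counting signs: 2 positive, 1 zero.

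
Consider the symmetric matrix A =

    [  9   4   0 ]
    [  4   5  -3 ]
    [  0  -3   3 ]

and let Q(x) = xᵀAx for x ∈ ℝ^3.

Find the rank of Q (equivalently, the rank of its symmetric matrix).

3

Congruent diagonalization of A (simultaneous row and column reduction) yields pivots 9, 29/9, 6/29.
That gives 3 positive pivots.
The rank is the number of nonzero pivots: 3.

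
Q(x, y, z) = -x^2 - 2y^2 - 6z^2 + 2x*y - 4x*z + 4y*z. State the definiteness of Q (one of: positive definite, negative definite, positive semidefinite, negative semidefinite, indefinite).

Write A = [[-1, 1, -2], [1, -2, 2], [-2, 2, -6]].
Row-reducing A symmetrically gives the diagonal entries -1, -1, -2.
That gives 3 negative pivots.
Hence Q is negative definite.

negative definite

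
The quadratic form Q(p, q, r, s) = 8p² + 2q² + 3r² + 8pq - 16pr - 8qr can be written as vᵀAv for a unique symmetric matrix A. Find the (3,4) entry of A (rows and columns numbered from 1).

The coefficient of r·s in Q is 0. For a symmetric A this equals A[3,4] + A[4,3] = 2·A[3,4].
So A[3,4] = 0/2 = 0.

0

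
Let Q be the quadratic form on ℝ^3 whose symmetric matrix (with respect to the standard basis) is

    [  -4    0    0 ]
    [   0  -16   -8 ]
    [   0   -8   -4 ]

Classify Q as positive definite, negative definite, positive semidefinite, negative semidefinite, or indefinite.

Congruent diagonalization of A (simultaneous row and column reduction) yields pivots -4, -16, 0.
That gives 2 negative, 1 zero pivots.
Hence Q is negative semidefinite.

negative semidefinite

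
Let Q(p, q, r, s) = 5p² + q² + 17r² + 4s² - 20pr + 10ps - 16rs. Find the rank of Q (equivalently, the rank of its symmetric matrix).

The associated matrix is A = [[5, 0, -10, 5], [0, 1, 0, 0], [-10, 0, 17, -8], [5, 0, -8, 4]].
Applying the same elementary operations to the rows and columns of A produces a congruent diagonal matrix with entries 5, 1, -3, 1/3.
Counting signs: 3 positive, 1 negative.
The rank is the number of nonzero pivots: 4.

4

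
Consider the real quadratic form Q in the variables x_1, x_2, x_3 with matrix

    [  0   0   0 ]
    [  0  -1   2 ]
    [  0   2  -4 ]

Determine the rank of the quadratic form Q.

Row-reducing A symmetrically gives the diagonal entries 0, -1, 0.
So there are 1 negative, 2 zero pivots.
The rank is the number of nonzero pivots: 1.

1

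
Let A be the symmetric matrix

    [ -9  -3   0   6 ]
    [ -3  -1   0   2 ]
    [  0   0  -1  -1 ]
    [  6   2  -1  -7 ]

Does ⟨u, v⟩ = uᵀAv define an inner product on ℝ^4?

Row-reducing A symmetrically gives the diagonal entries -9, 0, -1, -2.
That gives 3 negative, 1 zero pivots.
Hence Q is negative semidefinite.
⟨·,·⟩ is an inner product exactly when A is positive definite.

no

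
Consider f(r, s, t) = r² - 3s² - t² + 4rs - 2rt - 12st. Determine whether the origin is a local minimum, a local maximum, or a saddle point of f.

The Hessian at the origin is H = [[2, 4, -2], [4, -6, -12], [-2, -12, -2]].
An LDLᵀ factorisation of H has diagonal entries 2, -14, 4/7.
That gives 2 positive, 1 negative pivots.
H is indefinite, so the origin is a saddle point.

saddle point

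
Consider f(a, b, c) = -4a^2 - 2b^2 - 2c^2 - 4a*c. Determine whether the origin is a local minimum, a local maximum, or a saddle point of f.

local maximum

The Hessian at the origin is H = [[-8, 0, -4], [0, -4, 0], [-4, 0, -4]].
Applying the same elementary operations to the rows and columns of H produces a congruent diagonal matrix with entries -8, -4, -2.
Counting signs: 3 negative.
H is negative definite, so the origin is a strict local maximum.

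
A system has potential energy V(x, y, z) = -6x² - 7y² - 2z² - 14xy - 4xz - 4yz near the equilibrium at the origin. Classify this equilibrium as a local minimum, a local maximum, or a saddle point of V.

saddle point

The Hessian at the origin is H = [[-12, -14, -4], [-14, -14, -4], [-4, -4, -4]].
Symmetric row and column elimination reduces H to a congruent diagonal form with pivots -12, 7/3, -20/7.
Counting signs: 1 positive, 2 negative.
H is indefinite, so the origin is a saddle point.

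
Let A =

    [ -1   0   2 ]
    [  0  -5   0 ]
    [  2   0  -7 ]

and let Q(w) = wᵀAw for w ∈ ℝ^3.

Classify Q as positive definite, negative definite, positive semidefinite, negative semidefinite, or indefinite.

negative definite

Leading principal minors: Δ_1 = -1, Δ_2 = 5, Δ_3 = -15.
The signs alternate starting with Δ_1 < 0, so by Sylvester's criterion Q is negative definite.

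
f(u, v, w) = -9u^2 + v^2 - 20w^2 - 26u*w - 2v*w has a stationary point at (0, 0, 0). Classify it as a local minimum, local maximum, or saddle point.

The Hessian at the origin is H = [[-18, 0, -26], [0, 2, -2], [-26, -2, -40]].
Applying the same elementary operations to the rows and columns of H produces a congruent diagonal matrix with entries -18, 2, -40/9.
Counting signs: 1 positive, 2 negative.
H is indefinite, so the origin is a saddle point.

saddle point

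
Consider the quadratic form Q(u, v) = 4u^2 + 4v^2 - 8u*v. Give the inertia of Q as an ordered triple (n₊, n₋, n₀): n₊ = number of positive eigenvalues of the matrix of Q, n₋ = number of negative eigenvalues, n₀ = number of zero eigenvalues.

(1, 0, 1)

The associated matrix is A = [[4, -4], [-4, 4]].
Congruent diagonalization of A (simultaneous row and column reduction) yields pivots 4, 0.
That gives 1 positive, 1 zero pivots.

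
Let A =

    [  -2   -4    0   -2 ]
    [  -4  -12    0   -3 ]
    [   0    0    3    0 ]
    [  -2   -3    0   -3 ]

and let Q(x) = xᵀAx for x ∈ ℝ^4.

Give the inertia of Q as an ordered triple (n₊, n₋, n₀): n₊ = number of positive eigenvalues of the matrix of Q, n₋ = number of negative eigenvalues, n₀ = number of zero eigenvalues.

(1, 3, 0)

Row-reducing A symmetrically gives the diagonal entries -2, -4, 3, -3/4.
So there are 1 positive, 3 negative pivots.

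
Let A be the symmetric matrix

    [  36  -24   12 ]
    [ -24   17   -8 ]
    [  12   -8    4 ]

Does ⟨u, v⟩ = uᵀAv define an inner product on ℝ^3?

no

Congruent diagonalization of A (simultaneous row and column reduction) yields pivots 36, 1, 0.
So there are 2 positive, 1 zero pivots.
Hence Q is positive semidefinite.
⟨·,·⟩ is an inner product exactly when A is positive definite.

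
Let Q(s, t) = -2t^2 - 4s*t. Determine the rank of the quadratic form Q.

2

The symmetric matrix is A = [[0, -2], [-2, -2]].
Row reduction of A gives 2 nonzero rows, so rank A = 2.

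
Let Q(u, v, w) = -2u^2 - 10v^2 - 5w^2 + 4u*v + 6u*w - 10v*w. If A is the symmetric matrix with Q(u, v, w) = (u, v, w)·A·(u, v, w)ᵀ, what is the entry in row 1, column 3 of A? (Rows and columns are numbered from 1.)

3

The coefficient of u·w in Q is 6. For a symmetric A this equals A[1,3] + A[3,1] = 2·A[1,3].
So A[1,3] = 6/2 = 3.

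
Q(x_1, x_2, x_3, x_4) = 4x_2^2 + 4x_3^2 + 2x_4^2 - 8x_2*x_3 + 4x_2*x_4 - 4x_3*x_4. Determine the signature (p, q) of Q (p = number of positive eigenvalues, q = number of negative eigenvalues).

(2, 0)

Write A = [[0, 0, 0, 0], [0, 4, -4, 2], [0, -4, 4, -2], [0, 2, -2, 2]].
Applying the same elementary operations to the rows and columns of A produces a congruent diagonal matrix with entries 0, 4, 0, 1.
That gives 2 positive, 2 zero pivots.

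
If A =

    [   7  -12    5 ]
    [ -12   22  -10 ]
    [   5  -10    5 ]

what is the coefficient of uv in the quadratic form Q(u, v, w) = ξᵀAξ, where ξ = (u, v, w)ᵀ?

The coefficient of uv is A[1,2] + A[2,1] = 2·(-12) = -24.

-24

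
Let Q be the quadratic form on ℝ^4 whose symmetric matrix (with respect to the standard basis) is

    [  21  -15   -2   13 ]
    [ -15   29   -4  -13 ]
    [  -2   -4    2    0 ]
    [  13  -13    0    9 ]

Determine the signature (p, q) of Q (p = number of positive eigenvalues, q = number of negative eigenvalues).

Row-reducing A symmetrically gives the diagonal entries 21, 128/7, 19/96, 2/19.
Counting signs: 4 positive.

(4, 0)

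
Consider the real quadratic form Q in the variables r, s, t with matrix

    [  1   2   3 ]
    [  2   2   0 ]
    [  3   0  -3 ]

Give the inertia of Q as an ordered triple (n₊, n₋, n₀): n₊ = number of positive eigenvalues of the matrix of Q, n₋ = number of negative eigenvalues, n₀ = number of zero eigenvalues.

(2, 1, 0)

Congruent diagonalization of A (simultaneous row and column reduction) yields pivots 1, -2, 6.
Counting signs: 2 positive, 1 negative.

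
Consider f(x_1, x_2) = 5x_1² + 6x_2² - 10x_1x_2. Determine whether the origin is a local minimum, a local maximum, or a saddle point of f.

The Hessian at the origin is H = [[10, -10], [-10, 12]].
det H = 10·12 − (-10)² = 20 > 0 and H[1,1] = 10 > 0, so H is positive definite.
Therefore the origin is a local minimum.

local minimum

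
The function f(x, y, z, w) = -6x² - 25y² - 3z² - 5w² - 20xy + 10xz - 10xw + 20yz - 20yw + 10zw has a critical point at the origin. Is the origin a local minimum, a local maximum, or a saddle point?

The Hessian at the origin is H = [[-12, -20, 10, -10], [-20, -50, 20, -20], [10, 20, -6, 10], [-10, -20, 10, -10]].
Row-reducing H symmetrically gives the diagonal entries -12, -50/3, 3, -4/3.
That gives 1 positive, 3 negative pivots.
H is indefinite, so the origin is a saddle point.

saddle point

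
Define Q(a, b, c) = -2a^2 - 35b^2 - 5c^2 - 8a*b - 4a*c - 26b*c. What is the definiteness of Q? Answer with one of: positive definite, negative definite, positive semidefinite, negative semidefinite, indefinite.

negative semidefinite

Write A = [[-2, -4, -2], [-4, -35, -13], [-2, -13, -5]].
Applying the same elementary operations to the rows and columns of A produces a congruent diagonal matrix with entries -2, -27, 0.
So there are 2 negative, 1 zero pivots.
Hence Q is negative semidefinite.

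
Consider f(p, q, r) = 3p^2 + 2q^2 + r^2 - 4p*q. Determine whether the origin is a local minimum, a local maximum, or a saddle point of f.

local minimum

The Hessian at the origin is H = [[6, -4, 0], [-4, 4, 0], [0, 0, 2]].
Row-reducing H symmetrically gives the diagonal entries 6, 4/3, 2.
Counting signs: 3 positive.
H is positive definite, so the origin is a strict local minimum.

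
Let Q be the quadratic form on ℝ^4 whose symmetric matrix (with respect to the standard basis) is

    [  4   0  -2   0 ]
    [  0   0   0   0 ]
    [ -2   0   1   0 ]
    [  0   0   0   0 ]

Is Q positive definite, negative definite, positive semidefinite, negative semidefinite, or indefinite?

positive semidefinite

Symmetric row and column elimination reduces A to a congruent diagonal form with pivots 4, 0, 0, 0.
So there are 1 positive, 3 zero pivots.
Hence Q is positive semidefinite.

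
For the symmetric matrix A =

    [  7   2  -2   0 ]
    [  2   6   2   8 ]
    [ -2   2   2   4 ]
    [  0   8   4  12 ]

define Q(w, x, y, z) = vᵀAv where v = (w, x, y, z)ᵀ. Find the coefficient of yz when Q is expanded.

The coefficient of yz is A[3,4] + A[4,3] = 2·4 = 8.

8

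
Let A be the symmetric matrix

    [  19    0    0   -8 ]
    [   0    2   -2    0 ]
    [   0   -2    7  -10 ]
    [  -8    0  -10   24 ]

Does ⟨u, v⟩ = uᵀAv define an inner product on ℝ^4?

Leading principal minors: Δ_1 = 19, Δ_2 = 38, Δ_3 = 190, Δ_4 = 120.
All leading principal minors are positive, so by Sylvester's criterion Q is positive definite.
⟨·,·⟩ is an inner product exactly when A is positive definite.

yes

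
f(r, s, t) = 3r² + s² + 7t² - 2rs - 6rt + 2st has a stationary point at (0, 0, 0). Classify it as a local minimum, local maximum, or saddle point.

The Hessian at the origin is H = [[6, -2, -6], [-2, 2, 2], [-6, 2, 14]].
Congruent diagonalization of H (simultaneous row and column reduction) yields pivots 6, 4/3, 8.
That gives 3 positive pivots.
H is positive definite, so the origin is a strict local minimum.

local minimum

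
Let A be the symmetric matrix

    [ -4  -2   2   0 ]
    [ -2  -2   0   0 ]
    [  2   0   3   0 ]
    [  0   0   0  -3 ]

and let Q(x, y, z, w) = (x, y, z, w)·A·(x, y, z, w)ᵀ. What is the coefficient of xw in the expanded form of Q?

The coefficient of xw is A[1,4] + A[4,1] = 2·0 = 0.

0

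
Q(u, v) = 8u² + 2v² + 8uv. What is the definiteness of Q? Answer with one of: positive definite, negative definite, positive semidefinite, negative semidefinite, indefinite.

positive semidefinite

The symmetric matrix of Q is [[8, 4], [4, 2]].
For the 2×2 matrix [[8, 4], [4, 2]]: det = 8·2 − (4)² = 0, trace = 10.
det = 0 so one eigenvalue is zero; the form is semidefinite with the sign of the trace.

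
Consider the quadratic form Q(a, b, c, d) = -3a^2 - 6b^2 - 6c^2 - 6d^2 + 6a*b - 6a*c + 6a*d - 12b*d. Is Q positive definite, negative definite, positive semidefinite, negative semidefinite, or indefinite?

Write A = [[-3, 3, -3, 3], [3, -6, 0, -6], [-3, 0, -6, 0], [3, -6, 0, -6]].
Congruent diagonalization of A (simultaneous row and column reduction) yields pivots -3, -3, 0, 0.
Counting signs: 2 negative, 2 zero.
Hence Q is negative semidefinite.

negative semidefinite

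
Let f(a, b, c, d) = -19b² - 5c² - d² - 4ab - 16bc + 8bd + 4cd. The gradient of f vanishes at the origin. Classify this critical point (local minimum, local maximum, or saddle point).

The Hessian at the origin is H = [[0, -4, 0, 0], [-4, -38, -16, 8], [0, -16, -10, 4], [0, 8, 4, -2]].
H is indefinite, so the origin is a saddle point.

saddle point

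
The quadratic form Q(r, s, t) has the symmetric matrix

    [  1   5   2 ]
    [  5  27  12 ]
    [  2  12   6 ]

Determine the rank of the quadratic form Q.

2

Symmetric row and column elimination reduces A to a congruent diagonal form with pivots 1, 2, 0.
That gives 2 positive, 1 zero pivots.
The rank is the number of nonzero pivots: 2.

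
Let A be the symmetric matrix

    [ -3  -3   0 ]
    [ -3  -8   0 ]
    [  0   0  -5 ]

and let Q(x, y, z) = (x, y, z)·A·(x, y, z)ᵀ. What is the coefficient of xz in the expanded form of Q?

0

The coefficient of xz is A[1,3] + A[3,1] = 2·0 = 0.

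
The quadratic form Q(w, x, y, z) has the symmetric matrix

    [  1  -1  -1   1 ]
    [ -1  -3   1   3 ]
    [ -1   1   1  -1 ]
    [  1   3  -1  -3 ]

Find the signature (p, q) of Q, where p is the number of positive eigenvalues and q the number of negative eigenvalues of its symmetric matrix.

Symmetric row and column elimination reduces A to a congruent diagonal form with pivots 1, -4, 0, 0.
That gives 1 positive, 1 negative, 2 zero pivots.

(1, 1)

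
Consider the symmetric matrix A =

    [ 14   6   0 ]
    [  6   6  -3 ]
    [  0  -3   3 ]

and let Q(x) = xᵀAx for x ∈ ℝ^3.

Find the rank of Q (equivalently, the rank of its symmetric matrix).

3

Applying the same elementary operations to the rows and columns of A produces a congruent diagonal matrix with entries 14, 24/7, 3/8.
So there are 3 positive pivots.
The rank is the number of nonzero pivots: 3.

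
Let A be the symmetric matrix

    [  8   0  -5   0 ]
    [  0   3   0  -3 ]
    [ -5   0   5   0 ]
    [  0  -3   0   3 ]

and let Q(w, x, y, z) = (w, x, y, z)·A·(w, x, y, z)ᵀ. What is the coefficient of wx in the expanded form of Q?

0

The coefficient of wx is A[1,2] + A[2,1] = 2·0 = 0.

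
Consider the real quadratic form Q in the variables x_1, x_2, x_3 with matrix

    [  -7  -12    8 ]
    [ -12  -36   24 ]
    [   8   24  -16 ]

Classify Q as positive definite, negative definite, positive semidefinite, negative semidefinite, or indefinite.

negative semidefinite

Symmetric row and column elimination reduces A to a congruent diagonal form with pivots -7, -108/7, 0.
That gives 2 negative, 1 zero pivots.
Hence Q is negative semidefinite.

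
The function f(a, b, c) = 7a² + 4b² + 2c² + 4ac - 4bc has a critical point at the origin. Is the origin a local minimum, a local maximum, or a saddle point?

local minimum

The Hessian at the origin is H = [[14, 0, 4], [0, 8, -4], [4, -4, 4]].
Applying the same elementary operations to the rows and columns of H produces a congruent diagonal matrix with entries 14, 8, 6/7.
That gives 3 positive pivots.
H is positive definite, so the origin is a strict local minimum.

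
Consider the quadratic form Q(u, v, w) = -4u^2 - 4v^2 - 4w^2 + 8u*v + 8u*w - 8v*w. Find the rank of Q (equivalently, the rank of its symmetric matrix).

1

The symmetric matrix is A = [[-4, 4, 4], [4, -4, -4], [4, -4, -4]].
Applying the same elementary operations to the rows and columns of A produces a congruent diagonal matrix with entries -4, 0, 0.
Counting signs: 1 negative, 2 zero.
The rank is the number of nonzero pivots: 1.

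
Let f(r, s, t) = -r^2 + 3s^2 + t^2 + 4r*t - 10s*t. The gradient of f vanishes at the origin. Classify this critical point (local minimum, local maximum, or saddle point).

saddle point

The Hessian at the origin is H = [[-2, 0, 4], [0, 6, -10], [4, -10, 2]].
An LDLᵀ factorisation of H has diagonal entries -2, 6, -20/3.
Counting signs: 1 positive, 2 negative.
H is indefinite, so the origin is a saddle point.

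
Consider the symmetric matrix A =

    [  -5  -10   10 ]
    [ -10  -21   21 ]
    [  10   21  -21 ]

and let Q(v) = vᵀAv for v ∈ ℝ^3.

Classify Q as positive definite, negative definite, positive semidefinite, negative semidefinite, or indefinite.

negative semidefinite

Applying the same elementary operations to the rows and columns of A produces a congruent diagonal matrix with entries -5, -1, 0.
That gives 2 negative, 1 zero pivots.
Hence Q is negative semidefinite.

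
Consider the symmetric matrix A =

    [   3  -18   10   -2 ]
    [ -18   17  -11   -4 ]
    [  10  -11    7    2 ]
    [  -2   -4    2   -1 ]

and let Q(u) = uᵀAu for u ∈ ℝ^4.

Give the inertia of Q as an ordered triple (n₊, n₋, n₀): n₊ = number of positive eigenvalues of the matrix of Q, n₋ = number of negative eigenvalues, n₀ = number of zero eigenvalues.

(3, 1, 0)

Symmetric row and column elimination reduces A to a congruent diagonal form with pivots 3, -91, 2/39, 3/7.
So there are 3 positive, 1 negative pivots.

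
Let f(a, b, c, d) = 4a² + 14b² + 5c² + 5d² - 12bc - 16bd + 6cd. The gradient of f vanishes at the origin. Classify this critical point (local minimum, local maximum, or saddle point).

The Hessian at the origin is H = [[8, 0, 0, 0], [0, 28, -12, -16], [0, -12, 10, 6], [0, -16, 6, 10]].
An LDLᵀ factorisation of H has diagonal entries 8, 28, 34/7, 12/17.
That gives 4 positive pivots.
H is positive definite, so the origin is a strict local minimum.

local minimum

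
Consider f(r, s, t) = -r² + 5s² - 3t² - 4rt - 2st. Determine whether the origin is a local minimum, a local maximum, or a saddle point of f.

saddle point

The Hessian at the origin is H = [[-2, 0, -4], [0, 10, -2], [-4, -2, -6]].
Applying the same elementary operations to the rows and columns of H produces a congruent diagonal matrix with entries -2, 10, 8/5.
So there are 2 positive, 1 negative pivots.
H is indefinite, so the origin is a saddle point.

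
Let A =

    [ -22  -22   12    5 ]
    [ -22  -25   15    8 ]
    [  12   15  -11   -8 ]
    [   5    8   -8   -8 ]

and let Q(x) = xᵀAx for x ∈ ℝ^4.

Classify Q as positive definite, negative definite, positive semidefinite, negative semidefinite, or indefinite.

negative definite

Leading principal minors: Δ_1 = -22, Δ_2 = 66, Δ_3 = -96, Δ_4 = 30.
The signs alternate starting with Δ_1 < 0, so by Sylvester's criterion Q is negative definite.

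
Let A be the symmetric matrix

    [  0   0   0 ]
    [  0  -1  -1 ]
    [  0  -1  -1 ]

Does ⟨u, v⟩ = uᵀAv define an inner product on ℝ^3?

no

Applying the same elementary operations to the rows and columns of A produces a congruent diagonal matrix with entries 0, -1, 0.
That gives 1 negative, 2 zero pivots.
Hence Q is negative semidefinite.
⟨·,·⟩ is an inner product exactly when A is positive definite.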